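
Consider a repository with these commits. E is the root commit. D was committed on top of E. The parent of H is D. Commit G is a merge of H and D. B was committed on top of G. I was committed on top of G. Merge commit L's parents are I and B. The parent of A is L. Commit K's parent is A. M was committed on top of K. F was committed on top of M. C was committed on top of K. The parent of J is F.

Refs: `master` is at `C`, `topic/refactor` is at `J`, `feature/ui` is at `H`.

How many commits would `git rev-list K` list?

9

Walking parent pointers from K: reachable set = {A, B, D, E, G, H, I, K, L}.
That is 9 commits.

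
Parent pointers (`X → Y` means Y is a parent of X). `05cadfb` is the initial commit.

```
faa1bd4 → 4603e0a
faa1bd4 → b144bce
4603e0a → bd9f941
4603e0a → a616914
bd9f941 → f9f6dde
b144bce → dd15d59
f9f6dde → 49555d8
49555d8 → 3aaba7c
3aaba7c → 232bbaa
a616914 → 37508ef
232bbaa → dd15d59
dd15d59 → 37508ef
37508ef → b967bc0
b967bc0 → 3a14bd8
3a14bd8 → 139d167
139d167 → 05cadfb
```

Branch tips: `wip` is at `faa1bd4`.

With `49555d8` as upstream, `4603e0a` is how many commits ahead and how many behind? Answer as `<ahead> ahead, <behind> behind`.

4 ahead, 0 behind

Reachable from 4603e0a: {05cadfb, 139d167, 232bbaa, 37508ef, 3a14bd8, 3aaba7c, 4603e0a, 49555d8, a616914, b967bc0, bd9f941, dd15d59, f9f6dde}.
Reachable from 49555d8: {05cadfb, 139d167, 232bbaa, 37508ef, 3a14bd8, 3aaba7c, 49555d8, b967bc0, dd15d59}.
Only in 4603e0a's history (ahead): {4603e0a, a616914, bd9f941, f9f6dde} — 4.
Only in 49555d8's history (behind): {} — 0.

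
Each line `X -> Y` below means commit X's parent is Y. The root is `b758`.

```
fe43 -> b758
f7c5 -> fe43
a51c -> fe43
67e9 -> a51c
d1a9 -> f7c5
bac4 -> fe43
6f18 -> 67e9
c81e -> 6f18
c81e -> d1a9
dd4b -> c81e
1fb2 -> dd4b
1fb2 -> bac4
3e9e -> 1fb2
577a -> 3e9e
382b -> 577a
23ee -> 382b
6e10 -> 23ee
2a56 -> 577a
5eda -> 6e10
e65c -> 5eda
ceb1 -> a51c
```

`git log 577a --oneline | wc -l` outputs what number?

13

Walking parent pointers from 577a: reachable set = {1fb2, 3e9e, 577a, 67e9, 6f18, a51c, b758, bac4, c81e, d1a9, dd4b, f7c5, fe43}.
That is 13 commits.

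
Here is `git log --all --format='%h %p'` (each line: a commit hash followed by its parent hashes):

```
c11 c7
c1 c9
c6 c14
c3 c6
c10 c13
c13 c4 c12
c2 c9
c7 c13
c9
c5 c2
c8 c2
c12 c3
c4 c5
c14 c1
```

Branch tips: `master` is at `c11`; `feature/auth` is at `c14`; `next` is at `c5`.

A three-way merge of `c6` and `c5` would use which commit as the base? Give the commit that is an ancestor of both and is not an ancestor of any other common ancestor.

Ancestors of c6: {c1, c14, c6, c9}.
Ancestors of c5: {c2, c5, c9}.
Common ancestors: {c9}.
The only common ancestor is c9, so it is the merge base.

c9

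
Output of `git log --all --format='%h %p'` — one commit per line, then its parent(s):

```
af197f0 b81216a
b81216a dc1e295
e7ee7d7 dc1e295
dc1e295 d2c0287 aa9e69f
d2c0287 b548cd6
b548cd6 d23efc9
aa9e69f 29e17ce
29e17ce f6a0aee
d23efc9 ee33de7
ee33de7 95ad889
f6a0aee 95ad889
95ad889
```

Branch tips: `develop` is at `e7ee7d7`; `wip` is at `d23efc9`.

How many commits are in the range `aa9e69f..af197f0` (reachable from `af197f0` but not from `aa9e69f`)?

7

Reachable from af197f0: {29e17ce, 95ad889, aa9e69f, af197f0, b548cd6, b81216a, d23efc9, d2c0287, dc1e295, ee33de7, f6a0aee}.
Reachable from aa9e69f: {29e17ce, 95ad889, aa9e69f, f6a0aee}.
In af197f0's history but not aa9e69f's: {af197f0, b548cd6, b81216a, d23efc9, d2c0287, dc1e295, ee33de7} — 7 commits.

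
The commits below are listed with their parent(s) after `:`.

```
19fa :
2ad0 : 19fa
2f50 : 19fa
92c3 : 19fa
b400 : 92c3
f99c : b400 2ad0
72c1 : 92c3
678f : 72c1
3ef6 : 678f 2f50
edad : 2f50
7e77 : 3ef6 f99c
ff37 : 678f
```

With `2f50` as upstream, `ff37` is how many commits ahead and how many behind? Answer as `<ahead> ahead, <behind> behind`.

Reachable from ff37: {19fa, 678f, 72c1, 92c3, ff37}.
Reachable from 2f50: {19fa, 2f50}.
Only in ff37's history (ahead): {678f, 72c1, 92c3, ff37} — 4.
Only in 2f50's history (behind): {2f50} — 1.

4 ahead, 1 behind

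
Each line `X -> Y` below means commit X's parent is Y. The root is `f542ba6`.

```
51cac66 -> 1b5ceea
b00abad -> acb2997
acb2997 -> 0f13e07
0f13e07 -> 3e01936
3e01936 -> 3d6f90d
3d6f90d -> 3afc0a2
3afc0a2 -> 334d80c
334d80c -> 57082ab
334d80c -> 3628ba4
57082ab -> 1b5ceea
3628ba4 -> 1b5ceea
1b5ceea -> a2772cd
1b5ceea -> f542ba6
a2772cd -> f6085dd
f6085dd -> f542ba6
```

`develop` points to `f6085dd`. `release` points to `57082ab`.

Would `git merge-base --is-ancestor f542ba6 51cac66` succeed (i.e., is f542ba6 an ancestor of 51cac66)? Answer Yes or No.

Yes

Ancestors of 51cac66 (commits reachable by following parents): {1b5ceea, 51cac66, a2772cd, f542ba6, f6085dd}.
f542ba6 is in that set, so it is an ancestor of 51cac66.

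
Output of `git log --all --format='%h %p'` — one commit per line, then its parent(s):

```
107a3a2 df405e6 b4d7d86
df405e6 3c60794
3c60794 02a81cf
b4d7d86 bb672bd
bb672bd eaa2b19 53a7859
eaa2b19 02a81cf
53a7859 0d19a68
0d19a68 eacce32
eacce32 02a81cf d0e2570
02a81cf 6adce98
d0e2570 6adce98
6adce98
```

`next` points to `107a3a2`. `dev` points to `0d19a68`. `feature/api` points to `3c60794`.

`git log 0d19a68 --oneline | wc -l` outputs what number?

5

Walking parent pointers from 0d19a68: reachable set = {02a81cf, 0d19a68, 6adce98, d0e2570, eacce32}.
That is 5 commits.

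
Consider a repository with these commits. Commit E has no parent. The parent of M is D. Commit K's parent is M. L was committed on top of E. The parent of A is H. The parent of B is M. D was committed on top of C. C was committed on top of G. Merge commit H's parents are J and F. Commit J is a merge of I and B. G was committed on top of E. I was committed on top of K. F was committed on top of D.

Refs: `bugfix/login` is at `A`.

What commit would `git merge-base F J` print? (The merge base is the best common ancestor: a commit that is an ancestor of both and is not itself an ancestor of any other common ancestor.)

Ancestors of F: {C, D, E, F, G}.
Ancestors of J: {B, C, D, E, G, I, J, K, M}.
Common ancestors: {C, D, E, G}.
Among these, D is not an ancestor of any other common ancestor — it is the merge base.

D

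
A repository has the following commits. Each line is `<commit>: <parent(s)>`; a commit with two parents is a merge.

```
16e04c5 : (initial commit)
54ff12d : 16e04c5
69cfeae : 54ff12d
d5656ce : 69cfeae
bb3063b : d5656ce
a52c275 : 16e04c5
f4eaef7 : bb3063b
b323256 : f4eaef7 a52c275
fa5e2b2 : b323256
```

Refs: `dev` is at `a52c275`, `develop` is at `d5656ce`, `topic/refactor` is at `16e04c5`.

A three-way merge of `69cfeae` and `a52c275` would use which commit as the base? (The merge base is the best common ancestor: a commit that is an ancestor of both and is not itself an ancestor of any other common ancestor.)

16e04c5

Ancestors of 69cfeae: {16e04c5, 54ff12d, 69cfeae}.
Ancestors of a52c275: {16e04c5, a52c275}.
Common ancestors: {16e04c5}.
The only common ancestor is 16e04c5, so it is the merge base.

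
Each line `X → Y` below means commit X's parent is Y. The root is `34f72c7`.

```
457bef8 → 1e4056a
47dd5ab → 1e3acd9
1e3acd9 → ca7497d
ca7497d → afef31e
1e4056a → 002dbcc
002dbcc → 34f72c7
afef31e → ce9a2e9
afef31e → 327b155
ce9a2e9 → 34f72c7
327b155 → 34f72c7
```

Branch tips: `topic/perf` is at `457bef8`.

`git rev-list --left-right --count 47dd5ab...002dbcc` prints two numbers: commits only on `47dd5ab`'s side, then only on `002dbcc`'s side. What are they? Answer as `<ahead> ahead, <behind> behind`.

Reachable from 47dd5ab: {1e3acd9, 327b155, 34f72c7, 47dd5ab, afef31e, ca7497d, ce9a2e9}.
Reachable from 002dbcc: {002dbcc, 34f72c7}.
Only in 47dd5ab's history (ahead): {1e3acd9, 327b155, 47dd5ab, afef31e, ca7497d, ce9a2e9} — 6.
Only in 002dbcc's history (behind): {002dbcc} — 1.

6 ahead, 1 behind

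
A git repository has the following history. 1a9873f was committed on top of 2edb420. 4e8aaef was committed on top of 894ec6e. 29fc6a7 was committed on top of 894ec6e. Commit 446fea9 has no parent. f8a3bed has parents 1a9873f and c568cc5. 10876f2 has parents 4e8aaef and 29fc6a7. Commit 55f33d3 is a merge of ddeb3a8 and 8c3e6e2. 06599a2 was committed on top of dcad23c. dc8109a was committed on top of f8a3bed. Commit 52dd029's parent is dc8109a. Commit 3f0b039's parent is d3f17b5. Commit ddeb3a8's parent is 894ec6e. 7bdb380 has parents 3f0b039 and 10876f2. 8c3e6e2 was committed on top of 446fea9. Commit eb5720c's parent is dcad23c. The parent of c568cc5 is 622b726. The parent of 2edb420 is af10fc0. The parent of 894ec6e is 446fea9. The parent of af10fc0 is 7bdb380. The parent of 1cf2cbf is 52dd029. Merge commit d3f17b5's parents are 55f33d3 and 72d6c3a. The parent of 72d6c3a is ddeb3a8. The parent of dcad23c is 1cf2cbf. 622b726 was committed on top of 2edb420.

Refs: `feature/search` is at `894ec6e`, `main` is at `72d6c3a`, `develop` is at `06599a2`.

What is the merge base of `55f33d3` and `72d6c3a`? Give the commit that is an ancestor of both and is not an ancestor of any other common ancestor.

ddeb3a8

Ancestors of 55f33d3: {446fea9, 55f33d3, 894ec6e, 8c3e6e2, ddeb3a8}.
Ancestors of 72d6c3a: {446fea9, 72d6c3a, 894ec6e, ddeb3a8}.
Common ancestors: {446fea9, 894ec6e, ddeb3a8}.
Among these, ddeb3a8 is not an ancestor of any other common ancestor — it is the merge base.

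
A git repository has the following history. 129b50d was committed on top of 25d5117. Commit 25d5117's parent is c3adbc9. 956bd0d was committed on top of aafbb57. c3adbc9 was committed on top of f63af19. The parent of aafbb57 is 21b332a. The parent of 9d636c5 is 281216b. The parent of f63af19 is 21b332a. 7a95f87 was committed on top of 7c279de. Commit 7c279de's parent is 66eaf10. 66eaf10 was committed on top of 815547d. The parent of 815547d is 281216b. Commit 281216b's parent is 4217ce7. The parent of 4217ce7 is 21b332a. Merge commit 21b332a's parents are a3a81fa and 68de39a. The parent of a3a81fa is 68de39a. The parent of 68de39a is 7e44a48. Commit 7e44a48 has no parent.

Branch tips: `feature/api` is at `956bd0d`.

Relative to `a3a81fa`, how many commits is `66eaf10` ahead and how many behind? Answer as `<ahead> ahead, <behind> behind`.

5 ahead, 0 behind

Reachable from 66eaf10: {21b332a, 281216b, 4217ce7, 66eaf10, 68de39a, 7e44a48, 815547d, a3a81fa}.
Reachable from a3a81fa: {68de39a, 7e44a48, a3a81fa}.
Only in 66eaf10's history (ahead): {21b332a, 281216b, 4217ce7, 66eaf10, 815547d} — 5.
Only in a3a81fa's history (behind): {} — 0.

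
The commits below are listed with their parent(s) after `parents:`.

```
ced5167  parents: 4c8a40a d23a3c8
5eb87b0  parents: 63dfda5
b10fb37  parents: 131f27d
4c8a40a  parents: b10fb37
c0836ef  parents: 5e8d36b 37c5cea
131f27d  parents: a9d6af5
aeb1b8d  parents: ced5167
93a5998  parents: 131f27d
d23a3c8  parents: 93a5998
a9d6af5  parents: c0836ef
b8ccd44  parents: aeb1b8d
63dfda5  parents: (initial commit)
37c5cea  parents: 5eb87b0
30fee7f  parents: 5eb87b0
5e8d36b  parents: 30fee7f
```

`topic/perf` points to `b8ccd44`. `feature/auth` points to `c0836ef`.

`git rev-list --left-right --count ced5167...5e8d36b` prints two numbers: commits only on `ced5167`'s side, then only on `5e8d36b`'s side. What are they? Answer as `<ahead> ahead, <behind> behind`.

9 ahead, 0 behind

Reachable from ced5167: {131f27d, 30fee7f, 37c5cea, 4c8a40a, 5e8d36b, 5eb87b0, 63dfda5, 93a5998, a9d6af5, b10fb37, c0836ef, ced5167, d23a3c8}.
Reachable from 5e8d36b: {30fee7f, 5e8d36b, 5eb87b0, 63dfda5}.
Only in ced5167's history (ahead): {131f27d, 37c5cea, 4c8a40a, 93a5998, a9d6af5, b10fb37, c0836ef, ced5167, d23a3c8} — 9.
Only in 5e8d36b's history (behind): {} — 0.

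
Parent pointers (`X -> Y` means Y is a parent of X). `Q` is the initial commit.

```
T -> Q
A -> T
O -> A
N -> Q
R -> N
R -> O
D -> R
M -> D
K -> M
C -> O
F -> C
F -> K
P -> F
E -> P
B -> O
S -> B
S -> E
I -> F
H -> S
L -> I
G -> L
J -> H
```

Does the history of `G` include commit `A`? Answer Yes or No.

Yes

Ancestors of G (commits reachable by following parents): {A, C, D, F, G, I, K, L, M, N, O, Q, R, T}.
A is in that set, so it is an ancestor of G.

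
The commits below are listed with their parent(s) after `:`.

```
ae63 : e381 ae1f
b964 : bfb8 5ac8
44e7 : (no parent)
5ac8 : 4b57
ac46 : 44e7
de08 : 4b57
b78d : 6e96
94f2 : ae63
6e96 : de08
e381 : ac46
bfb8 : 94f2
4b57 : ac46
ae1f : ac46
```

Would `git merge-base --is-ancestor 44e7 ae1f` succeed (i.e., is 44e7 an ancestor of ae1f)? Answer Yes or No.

Yes

Ancestors of ae1f (commits reachable by following parents): {44e7, ac46, ae1f}.
44e7 is in that set, so it is an ancestor of ae1f.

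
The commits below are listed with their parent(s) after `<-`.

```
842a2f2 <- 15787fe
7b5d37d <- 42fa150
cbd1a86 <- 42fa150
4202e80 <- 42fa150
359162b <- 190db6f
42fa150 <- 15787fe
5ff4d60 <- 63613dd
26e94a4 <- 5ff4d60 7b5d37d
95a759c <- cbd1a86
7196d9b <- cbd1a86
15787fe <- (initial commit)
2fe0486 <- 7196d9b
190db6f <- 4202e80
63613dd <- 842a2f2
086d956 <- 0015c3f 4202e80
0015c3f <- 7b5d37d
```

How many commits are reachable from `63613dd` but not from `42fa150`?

Reachable from 63613dd: {15787fe, 63613dd, 842a2f2}.
Reachable from 42fa150: {15787fe, 42fa150}.
In 63613dd's history but not 42fa150's: {63613dd, 842a2f2} — 2 commits.

2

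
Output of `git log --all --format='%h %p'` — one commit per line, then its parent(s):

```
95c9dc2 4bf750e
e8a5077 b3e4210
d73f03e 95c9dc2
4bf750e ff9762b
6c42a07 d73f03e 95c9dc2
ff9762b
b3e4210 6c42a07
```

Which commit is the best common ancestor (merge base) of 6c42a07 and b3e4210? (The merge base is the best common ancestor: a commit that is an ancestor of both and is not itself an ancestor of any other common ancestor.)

Ancestors of 6c42a07: {4bf750e, 6c42a07, 95c9dc2, d73f03e, ff9762b}.
Ancestors of b3e4210: {4bf750e, 6c42a07, 95c9dc2, b3e4210, d73f03e, ff9762b}.
Common ancestors: {4bf750e, 6c42a07, 95c9dc2, d73f03e, ff9762b}.
Among these, 6c42a07 is not an ancestor of any other common ancestor — it is the merge base.

6c42a07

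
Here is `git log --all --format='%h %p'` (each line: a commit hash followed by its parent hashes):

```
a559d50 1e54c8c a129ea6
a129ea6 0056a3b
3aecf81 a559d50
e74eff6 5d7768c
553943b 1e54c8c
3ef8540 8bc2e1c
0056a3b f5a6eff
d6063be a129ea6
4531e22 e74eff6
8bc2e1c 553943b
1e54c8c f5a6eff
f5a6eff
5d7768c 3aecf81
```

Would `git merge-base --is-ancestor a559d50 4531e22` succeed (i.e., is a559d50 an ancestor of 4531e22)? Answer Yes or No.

Yes

Ancestors of 4531e22 (commits reachable by following parents): {0056a3b, 1e54c8c, 3aecf81, 4531e22, 5d7768c, a129ea6, a559d50, e74eff6, f5a6eff}.
a559d50 is in that set, so it is an ancestor of 4531e22.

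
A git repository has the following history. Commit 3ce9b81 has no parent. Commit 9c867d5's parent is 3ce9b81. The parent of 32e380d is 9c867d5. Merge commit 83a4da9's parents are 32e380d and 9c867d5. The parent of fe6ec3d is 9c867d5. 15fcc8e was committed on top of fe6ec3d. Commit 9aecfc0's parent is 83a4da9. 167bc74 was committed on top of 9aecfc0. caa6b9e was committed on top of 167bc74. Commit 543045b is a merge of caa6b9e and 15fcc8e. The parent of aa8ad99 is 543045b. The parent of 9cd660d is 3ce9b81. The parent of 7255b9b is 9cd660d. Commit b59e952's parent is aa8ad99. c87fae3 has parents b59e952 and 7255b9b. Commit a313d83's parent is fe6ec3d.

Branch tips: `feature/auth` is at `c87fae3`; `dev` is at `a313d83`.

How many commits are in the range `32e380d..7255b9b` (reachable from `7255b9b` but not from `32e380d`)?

2

Reachable from 7255b9b: {3ce9b81, 7255b9b, 9cd660d}.
Reachable from 32e380d: {32e380d, 3ce9b81, 9c867d5}.
In 7255b9b's history but not 32e380d's: {7255b9b, 9cd660d} — 2 commits.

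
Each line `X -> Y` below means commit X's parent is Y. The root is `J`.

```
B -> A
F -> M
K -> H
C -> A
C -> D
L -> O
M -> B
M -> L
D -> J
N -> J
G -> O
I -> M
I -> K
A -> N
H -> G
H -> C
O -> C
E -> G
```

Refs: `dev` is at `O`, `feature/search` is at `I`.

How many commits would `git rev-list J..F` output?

Reachable from F: {A, B, C, D, F, J, L, M, N, O}.
Reachable from J: {J}.
In F's history but not J's: {A, B, C, D, F, L, M, N, O} — 9 commits.

9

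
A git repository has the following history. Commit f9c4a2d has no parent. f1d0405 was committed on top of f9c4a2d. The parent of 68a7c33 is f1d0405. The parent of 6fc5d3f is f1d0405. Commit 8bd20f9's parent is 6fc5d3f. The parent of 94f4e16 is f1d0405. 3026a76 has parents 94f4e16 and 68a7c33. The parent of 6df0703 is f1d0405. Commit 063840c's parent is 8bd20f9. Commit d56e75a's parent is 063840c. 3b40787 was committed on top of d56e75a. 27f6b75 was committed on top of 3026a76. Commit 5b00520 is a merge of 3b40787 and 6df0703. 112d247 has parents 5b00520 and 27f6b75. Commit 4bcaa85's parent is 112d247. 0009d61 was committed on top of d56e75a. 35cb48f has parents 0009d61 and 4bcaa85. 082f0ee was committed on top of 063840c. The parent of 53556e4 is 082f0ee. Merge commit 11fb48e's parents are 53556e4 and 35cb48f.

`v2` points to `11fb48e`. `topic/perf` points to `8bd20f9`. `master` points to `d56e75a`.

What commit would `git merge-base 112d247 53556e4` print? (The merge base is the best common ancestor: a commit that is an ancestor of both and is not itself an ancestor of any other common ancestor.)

063840c

Ancestors of 112d247: {063840c, 112d247, 27f6b75, 3026a76, 3b40787, 5b00520, 68a7c33, 6df0703, 6fc5d3f, 8bd20f9, 94f4e16, d56e75a, f1d0405, f9c4a2d}.
Ancestors of 53556e4: {063840c, 082f0ee, 53556e4, 6fc5d3f, 8bd20f9, f1d0405, f9c4a2d}.
Common ancestors: {063840c, 6fc5d3f, 8bd20f9, f1d0405, f9c4a2d}.
Among these, 063840c is not an ancestor of any other common ancestor — it is the merge base.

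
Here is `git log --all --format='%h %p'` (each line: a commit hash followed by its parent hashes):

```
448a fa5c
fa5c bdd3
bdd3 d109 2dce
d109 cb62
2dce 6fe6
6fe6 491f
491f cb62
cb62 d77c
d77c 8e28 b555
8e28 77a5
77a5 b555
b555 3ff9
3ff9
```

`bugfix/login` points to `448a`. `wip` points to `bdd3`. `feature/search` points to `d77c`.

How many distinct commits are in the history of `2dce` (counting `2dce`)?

9

Walking parent pointers from 2dce: reachable set = {2dce, 3ff9, 491f, 6fe6, 77a5, 8e28, b555, cb62, d77c}.
That is 9 commits.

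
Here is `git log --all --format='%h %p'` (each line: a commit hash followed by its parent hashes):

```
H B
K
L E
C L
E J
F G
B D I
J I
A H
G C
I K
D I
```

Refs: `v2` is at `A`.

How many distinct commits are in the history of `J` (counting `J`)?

Walking parent pointers from J: reachable set = {I, J, K}.
That is 3 commits.

3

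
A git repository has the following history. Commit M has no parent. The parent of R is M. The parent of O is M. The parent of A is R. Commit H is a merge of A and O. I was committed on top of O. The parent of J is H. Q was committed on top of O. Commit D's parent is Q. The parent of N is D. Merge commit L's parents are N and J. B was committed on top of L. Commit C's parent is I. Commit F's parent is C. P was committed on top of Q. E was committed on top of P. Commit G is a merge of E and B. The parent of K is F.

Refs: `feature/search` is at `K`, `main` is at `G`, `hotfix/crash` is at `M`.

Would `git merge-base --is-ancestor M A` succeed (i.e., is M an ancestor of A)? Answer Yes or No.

Yes

Ancestors of A (commits reachable by following parents): {A, M, R}.
M is in that set, so it is an ancestor of A.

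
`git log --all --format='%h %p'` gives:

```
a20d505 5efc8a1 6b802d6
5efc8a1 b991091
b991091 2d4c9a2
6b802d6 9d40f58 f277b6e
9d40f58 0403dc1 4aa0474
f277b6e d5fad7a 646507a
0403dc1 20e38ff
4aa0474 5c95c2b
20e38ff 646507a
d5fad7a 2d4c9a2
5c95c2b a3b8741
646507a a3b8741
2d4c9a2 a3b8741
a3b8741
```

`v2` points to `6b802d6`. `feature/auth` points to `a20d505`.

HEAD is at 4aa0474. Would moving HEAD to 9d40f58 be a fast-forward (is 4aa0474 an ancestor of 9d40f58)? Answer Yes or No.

A fast-forward from 4aa0474 to 9d40f58 is possible iff 4aa0474 is an ancestor of 9d40f58.
Ancestors of 9d40f58: {0403dc1, 20e38ff, 4aa0474, 5c95c2b, 646507a, 9d40f58, a3b8741}.
4aa0474 is among them, so fast-forward is possible.

Yes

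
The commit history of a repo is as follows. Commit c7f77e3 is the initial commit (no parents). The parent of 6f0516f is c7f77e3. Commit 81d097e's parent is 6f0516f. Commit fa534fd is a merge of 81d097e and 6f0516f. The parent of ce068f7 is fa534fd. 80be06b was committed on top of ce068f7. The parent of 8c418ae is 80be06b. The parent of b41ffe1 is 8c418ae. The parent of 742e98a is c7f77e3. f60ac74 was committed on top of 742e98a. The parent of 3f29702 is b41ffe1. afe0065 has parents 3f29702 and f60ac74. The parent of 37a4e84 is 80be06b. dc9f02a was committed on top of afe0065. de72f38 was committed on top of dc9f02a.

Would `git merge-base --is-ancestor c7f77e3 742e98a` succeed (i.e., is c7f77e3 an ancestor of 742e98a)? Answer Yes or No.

Yes

Ancestors of 742e98a (commits reachable by following parents): {742e98a, c7f77e3}.
c7f77e3 is in that set, so it is an ancestor of 742e98a.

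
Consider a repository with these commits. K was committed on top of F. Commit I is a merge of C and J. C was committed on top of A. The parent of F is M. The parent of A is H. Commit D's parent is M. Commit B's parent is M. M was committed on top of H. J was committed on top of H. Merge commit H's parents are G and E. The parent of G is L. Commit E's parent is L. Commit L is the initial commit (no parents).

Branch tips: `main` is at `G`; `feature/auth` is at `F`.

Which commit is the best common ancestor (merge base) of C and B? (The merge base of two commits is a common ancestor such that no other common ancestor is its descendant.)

H

Ancestors of C: {A, C, E, G, H, L}.
Ancestors of B: {B, E, G, H, L, M}.
Common ancestors: {E, G, H, L}.
Among these, H is not an ancestor of any other common ancestor — it is the merge base.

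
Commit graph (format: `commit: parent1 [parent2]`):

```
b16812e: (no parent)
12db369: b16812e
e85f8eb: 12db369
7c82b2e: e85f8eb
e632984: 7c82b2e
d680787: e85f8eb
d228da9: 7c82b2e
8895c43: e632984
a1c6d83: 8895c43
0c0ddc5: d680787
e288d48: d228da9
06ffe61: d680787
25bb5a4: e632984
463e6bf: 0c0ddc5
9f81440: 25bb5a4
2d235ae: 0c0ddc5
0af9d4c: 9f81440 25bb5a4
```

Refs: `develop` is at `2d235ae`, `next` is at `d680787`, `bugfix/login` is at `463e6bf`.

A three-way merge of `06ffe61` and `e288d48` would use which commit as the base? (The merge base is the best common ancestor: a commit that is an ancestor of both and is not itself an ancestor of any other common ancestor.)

e85f8eb

Ancestors of 06ffe61: {06ffe61, 12db369, b16812e, d680787, e85f8eb}.
Ancestors of e288d48: {12db369, 7c82b2e, b16812e, d228da9, e288d48, e85f8eb}.
Common ancestors: {12db369, b16812e, e85f8eb}.
Among these, e85f8eb is not an ancestor of any other common ancestor — it is the merge base.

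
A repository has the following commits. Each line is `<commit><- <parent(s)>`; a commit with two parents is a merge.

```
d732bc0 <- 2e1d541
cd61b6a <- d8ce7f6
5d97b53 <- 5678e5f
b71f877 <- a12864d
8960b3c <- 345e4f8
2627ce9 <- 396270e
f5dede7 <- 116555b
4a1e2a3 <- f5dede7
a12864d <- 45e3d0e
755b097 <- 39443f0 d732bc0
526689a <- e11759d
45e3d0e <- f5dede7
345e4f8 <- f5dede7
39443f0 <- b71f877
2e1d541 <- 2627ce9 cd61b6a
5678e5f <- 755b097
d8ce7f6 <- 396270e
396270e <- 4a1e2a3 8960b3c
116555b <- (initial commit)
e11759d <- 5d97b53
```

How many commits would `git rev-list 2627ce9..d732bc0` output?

Reachable from d732bc0: {116555b, 2627ce9, 2e1d541, 345e4f8, 396270e, 4a1e2a3, 8960b3c, cd61b6a, d732bc0, d8ce7f6, f5dede7}.
Reachable from 2627ce9: {116555b, 2627ce9, 345e4f8, 396270e, 4a1e2a3, 8960b3c, f5dede7}.
In d732bc0's history but not 2627ce9's: {2e1d541, cd61b6a, d732bc0, d8ce7f6} — 4 commits.

4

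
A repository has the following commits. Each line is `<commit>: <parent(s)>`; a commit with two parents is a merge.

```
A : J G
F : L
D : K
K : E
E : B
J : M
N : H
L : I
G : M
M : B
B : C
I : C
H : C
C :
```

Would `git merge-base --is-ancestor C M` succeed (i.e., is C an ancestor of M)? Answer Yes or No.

Yes

Ancestors of M (commits reachable by following parents): {B, C, M}.
C is in that set, so it is an ancestor of M.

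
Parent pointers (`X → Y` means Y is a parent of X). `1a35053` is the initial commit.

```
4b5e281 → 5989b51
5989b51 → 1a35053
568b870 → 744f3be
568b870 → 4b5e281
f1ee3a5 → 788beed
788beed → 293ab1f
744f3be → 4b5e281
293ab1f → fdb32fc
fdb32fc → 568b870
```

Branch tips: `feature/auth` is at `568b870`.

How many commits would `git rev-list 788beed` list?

8

Walking parent pointers from 788beed: reachable set = {1a35053, 293ab1f, 4b5e281, 568b870, 5989b51, 744f3be, 788beed, fdb32fc}.
That is 8 commits.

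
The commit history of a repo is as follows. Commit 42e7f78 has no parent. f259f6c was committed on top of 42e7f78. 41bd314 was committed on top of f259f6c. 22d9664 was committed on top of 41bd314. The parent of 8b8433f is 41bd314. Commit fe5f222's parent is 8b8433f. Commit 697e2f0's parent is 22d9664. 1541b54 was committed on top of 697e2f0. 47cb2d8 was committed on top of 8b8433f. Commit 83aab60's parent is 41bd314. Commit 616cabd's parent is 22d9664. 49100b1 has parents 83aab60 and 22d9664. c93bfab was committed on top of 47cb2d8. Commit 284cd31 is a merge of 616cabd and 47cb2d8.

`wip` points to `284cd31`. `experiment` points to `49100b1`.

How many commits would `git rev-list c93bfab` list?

6

Walking parent pointers from c93bfab: reachable set = {41bd314, 42e7f78, 47cb2d8, 8b8433f, c93bfab, f259f6c}.
That is 6 commits.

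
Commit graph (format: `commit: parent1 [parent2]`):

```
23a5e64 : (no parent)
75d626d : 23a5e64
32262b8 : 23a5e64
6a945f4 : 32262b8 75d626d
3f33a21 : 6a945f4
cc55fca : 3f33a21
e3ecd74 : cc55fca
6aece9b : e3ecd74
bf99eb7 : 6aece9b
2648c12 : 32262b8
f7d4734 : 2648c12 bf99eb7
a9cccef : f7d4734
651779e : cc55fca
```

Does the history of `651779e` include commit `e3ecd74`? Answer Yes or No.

Ancestors of 651779e: {23a5e64, 32262b8, 3f33a21, 651779e, 6a945f4, 75d626d, cc55fca}.
e3ecd74 is not in that set, so it is not an ancestor of 651779e.

No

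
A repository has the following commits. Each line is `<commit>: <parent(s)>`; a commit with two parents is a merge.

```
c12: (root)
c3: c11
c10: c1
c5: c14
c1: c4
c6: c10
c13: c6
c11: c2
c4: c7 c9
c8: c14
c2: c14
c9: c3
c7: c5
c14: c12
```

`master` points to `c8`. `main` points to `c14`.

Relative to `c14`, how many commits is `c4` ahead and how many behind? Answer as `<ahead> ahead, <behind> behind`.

Reachable from c4: {c11, c12, c14, c2, c3, c4, c5, c7, c9}.
Reachable from c14: {c12, c14}.
Only in c4's history (ahead): {c11, c2, c3, c4, c5, c7, c9} — 7.
Only in c14's history (behind): {} — 0.

7 ahead, 0 behind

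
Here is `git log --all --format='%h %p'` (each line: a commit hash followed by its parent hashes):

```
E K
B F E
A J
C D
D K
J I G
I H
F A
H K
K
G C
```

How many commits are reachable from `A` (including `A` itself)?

8

Walking parent pointers from A: reachable set = {A, C, D, G, H, I, J, K}.
That is 8 commits.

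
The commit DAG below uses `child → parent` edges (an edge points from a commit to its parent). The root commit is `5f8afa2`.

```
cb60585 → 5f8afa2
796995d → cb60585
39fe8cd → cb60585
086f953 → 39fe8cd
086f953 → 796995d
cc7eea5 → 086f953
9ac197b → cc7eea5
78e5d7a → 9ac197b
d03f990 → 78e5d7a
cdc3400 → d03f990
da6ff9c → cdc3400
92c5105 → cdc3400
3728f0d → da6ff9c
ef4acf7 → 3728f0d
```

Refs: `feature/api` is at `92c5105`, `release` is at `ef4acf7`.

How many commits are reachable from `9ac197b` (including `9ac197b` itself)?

Walking parent pointers from 9ac197b: reachable set = {086f953, 39fe8cd, 5f8afa2, 796995d, 9ac197b, cb60585, cc7eea5}.
That is 7 commits.

7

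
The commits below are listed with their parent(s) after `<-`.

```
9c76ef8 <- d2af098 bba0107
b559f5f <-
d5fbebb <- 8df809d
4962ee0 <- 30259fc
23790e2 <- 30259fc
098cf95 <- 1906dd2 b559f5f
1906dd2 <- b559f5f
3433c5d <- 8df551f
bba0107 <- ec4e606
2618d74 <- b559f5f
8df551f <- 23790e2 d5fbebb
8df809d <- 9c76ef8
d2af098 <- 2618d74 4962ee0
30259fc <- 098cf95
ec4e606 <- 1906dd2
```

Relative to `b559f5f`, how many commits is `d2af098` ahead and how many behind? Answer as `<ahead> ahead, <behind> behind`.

Reachable from d2af098: {098cf95, 1906dd2, 2618d74, 30259fc, 4962ee0, b559f5f, d2af098}.
Reachable from b559f5f: {b559f5f}.
Only in d2af098's history (ahead): {098cf95, 1906dd2, 2618d74, 30259fc, 4962ee0, d2af098} — 6.
Only in b559f5f's history (behind): {} — 0.

6 ahead, 0 behind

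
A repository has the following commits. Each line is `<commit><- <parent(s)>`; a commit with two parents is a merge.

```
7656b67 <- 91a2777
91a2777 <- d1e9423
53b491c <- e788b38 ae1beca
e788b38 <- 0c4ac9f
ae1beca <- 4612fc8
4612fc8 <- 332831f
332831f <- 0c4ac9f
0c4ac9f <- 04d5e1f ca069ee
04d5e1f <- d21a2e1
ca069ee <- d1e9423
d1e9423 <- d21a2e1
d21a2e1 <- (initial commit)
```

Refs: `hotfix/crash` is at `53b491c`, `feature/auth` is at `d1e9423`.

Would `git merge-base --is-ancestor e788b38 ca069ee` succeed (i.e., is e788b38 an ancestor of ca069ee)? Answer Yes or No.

Ancestors of ca069ee: {ca069ee, d1e9423, d21a2e1}.
e788b38 is not in that set, so it is not an ancestor of ca069ee.

No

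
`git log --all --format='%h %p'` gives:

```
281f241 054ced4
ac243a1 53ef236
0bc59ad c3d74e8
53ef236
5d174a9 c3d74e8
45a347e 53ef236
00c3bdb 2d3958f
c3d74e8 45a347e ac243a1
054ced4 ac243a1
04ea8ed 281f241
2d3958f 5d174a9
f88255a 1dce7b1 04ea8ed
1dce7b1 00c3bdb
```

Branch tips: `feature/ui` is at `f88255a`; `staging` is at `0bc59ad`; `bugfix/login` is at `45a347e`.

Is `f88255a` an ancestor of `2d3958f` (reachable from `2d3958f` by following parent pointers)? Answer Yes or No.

Ancestors of 2d3958f: {2d3958f, 45a347e, 53ef236, 5d174a9, ac243a1, c3d74e8}.
f88255a is not in that set, so it is not an ancestor of 2d3958f.

No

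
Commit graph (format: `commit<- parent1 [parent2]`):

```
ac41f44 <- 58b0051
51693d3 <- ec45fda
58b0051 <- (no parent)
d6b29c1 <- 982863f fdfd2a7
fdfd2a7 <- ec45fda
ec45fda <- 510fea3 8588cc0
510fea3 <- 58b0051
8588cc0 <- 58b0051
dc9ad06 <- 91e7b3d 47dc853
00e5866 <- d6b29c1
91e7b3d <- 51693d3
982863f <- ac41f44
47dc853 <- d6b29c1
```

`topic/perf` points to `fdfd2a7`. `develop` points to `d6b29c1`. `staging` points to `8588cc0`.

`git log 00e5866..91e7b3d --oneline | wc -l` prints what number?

2

Reachable from 91e7b3d: {510fea3, 51693d3, 58b0051, 8588cc0, 91e7b3d, ec45fda}.
Reachable from 00e5866: {00e5866, 510fea3, 58b0051, 8588cc0, 982863f, ac41f44, d6b29c1, ec45fda, fdfd2a7}.
In 91e7b3d's history but not 00e5866's: {51693d3, 91e7b3d} — 2 commits.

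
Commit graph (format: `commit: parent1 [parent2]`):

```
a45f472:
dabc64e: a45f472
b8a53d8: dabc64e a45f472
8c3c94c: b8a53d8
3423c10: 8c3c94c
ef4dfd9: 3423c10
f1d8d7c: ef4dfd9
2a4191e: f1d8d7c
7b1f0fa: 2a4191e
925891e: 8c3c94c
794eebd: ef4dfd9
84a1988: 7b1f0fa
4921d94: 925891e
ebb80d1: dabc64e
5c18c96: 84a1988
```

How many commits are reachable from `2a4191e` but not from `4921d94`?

Reachable from 2a4191e: {2a4191e, 3423c10, 8c3c94c, a45f472, b8a53d8, dabc64e, ef4dfd9, f1d8d7c}.
Reachable from 4921d94: {4921d94, 8c3c94c, 925891e, a45f472, b8a53d8, dabc64e}.
In 2a4191e's history but not 4921d94's: {2a4191e, 3423c10, ef4dfd9, f1d8d7c} — 4 commits.

4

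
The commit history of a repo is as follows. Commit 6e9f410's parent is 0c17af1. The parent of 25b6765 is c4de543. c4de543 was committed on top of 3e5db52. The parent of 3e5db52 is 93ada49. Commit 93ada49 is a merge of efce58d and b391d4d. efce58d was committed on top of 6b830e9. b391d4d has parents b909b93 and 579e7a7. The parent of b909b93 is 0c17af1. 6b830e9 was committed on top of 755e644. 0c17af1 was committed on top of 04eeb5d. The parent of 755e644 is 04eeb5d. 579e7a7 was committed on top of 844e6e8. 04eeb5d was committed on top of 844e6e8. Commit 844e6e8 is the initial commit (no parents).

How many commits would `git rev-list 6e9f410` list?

Walking parent pointers from 6e9f410: reachable set = {04eeb5d, 0c17af1, 6e9f410, 844e6e8}.
That is 4 commits.

4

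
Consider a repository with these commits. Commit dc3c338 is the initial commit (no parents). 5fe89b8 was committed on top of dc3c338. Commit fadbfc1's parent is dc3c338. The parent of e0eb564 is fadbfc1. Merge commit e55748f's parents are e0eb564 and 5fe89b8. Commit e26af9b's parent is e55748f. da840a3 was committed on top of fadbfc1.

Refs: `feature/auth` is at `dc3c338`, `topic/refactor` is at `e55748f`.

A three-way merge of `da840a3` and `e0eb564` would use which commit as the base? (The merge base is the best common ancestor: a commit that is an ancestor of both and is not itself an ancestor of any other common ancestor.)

fadbfc1

Ancestors of da840a3: {da840a3, dc3c338, fadbfc1}.
Ancestors of e0eb564: {dc3c338, e0eb564, fadbfc1}.
Common ancestors: {dc3c338, fadbfc1}.
Among these, fadbfc1 is not an ancestor of any other common ancestor — it is the merge base.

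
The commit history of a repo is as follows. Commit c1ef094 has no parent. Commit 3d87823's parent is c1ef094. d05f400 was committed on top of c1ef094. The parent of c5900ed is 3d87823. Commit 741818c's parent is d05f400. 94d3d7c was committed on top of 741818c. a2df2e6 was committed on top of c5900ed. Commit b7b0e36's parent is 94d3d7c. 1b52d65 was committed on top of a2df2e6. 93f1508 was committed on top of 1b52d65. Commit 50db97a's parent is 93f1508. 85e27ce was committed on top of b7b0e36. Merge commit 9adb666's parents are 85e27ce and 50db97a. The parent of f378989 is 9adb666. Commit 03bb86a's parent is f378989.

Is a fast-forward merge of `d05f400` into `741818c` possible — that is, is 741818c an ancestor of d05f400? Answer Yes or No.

No

A fast-forward from 741818c to d05f400 is possible iff 741818c is an ancestor of d05f400.
Ancestors of d05f400: {c1ef094, d05f400}.
741818c is not among them, so fast-forward is not possible.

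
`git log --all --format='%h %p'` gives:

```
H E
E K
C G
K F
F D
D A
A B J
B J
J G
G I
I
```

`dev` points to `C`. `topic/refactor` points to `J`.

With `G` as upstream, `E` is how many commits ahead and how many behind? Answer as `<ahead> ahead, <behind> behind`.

Reachable from E: {A, B, D, E, F, G, I, J, K}.
Reachable from G: {G, I}.
Only in E's history (ahead): {A, B, D, E, F, J, K} — 7.
Only in G's history (behind): {} — 0.

7 ahead, 0 behind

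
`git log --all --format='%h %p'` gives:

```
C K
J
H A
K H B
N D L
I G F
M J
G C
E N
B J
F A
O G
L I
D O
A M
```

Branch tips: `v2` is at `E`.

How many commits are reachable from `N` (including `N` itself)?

14

Walking parent pointers from N: reachable set = {A, B, C, D, F, G, H, I, J, K, L, M, N, O}.
That is 14 commits.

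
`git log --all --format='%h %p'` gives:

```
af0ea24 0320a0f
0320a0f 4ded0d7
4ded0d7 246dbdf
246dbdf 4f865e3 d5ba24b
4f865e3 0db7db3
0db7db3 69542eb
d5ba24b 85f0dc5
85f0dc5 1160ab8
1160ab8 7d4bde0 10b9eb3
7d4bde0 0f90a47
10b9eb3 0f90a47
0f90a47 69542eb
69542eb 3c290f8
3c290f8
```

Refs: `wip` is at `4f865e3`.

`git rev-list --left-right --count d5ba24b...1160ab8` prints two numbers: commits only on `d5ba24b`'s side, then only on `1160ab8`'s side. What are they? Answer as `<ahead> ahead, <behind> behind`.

Reachable from d5ba24b: {0f90a47, 10b9eb3, 1160ab8, 3c290f8, 69542eb, 7d4bde0, 85f0dc5, d5ba24b}.
Reachable from 1160ab8: {0f90a47, 10b9eb3, 1160ab8, 3c290f8, 69542eb, 7d4bde0}.
Only in d5ba24b's history (ahead): {85f0dc5, d5ba24b} — 2.
Only in 1160ab8's history (behind): {} — 0.

2 ahead, 0 behind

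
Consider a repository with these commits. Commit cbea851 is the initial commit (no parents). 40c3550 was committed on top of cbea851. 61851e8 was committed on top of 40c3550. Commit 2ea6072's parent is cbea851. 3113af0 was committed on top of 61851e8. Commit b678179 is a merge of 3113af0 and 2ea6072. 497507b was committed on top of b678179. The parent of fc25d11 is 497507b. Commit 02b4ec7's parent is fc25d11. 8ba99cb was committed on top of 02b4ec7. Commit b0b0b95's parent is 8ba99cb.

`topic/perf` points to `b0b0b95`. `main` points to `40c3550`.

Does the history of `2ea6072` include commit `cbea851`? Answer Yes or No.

Ancestors of 2ea6072 (commits reachable by following parents): {2ea6072, cbea851}.
cbea851 is in that set, so it is an ancestor of 2ea6072.

Yes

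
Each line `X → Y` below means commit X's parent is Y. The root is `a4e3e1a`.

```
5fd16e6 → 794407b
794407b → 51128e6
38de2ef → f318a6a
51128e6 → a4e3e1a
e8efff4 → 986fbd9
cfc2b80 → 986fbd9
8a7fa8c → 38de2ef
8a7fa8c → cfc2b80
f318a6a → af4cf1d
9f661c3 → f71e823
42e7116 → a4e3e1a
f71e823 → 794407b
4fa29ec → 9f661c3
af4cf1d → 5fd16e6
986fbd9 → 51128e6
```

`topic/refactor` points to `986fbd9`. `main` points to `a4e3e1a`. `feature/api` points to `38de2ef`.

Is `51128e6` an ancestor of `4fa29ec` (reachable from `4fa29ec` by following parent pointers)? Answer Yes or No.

Yes

Ancestors of 4fa29ec (commits reachable by following parents): {4fa29ec, 51128e6, 794407b, 9f661c3, a4e3e1a, f71e823}.
51128e6 is in that set, so it is an ancestor of 4fa29ec.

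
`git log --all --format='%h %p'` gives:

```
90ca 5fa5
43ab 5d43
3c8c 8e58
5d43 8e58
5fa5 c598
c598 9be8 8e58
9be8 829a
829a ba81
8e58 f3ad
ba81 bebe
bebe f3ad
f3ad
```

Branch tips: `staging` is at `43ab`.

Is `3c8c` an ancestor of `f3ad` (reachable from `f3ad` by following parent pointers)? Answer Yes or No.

No

Ancestors of f3ad: {f3ad}.
3c8c is not in that set, so it is not an ancestor of f3ad.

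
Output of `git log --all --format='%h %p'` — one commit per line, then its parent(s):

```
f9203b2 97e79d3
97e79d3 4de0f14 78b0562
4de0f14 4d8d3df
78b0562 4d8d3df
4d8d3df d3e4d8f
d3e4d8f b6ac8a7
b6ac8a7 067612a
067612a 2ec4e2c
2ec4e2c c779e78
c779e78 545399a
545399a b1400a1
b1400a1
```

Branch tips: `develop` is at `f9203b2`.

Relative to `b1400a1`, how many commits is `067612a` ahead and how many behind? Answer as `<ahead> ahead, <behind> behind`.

Reachable from 067612a: {067612a, 2ec4e2c, 545399a, b1400a1, c779e78}.
Reachable from b1400a1: {b1400a1}.
Only in 067612a's history (ahead): {067612a, 2ec4e2c, 545399a, c779e78} — 4.
Only in b1400a1's history (behind): {} — 0.

4 ahead, 0 behind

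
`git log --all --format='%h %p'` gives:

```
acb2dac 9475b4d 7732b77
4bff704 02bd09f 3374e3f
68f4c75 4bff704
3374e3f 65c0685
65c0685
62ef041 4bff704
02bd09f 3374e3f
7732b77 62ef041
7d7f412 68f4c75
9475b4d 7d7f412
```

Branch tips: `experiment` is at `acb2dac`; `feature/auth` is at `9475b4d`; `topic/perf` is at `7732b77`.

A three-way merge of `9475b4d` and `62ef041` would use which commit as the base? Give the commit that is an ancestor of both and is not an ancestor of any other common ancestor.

Ancestors of 9475b4d: {02bd09f, 3374e3f, 4bff704, 65c0685, 68f4c75, 7d7f412, 9475b4d}.
Ancestors of 62ef041: {02bd09f, 3374e3f, 4bff704, 62ef041, 65c0685}.
Common ancestors: {02bd09f, 3374e3f, 4bff704, 65c0685}.
Among these, 4bff704 is not an ancestor of any other common ancestor — it is the merge base.

4bff704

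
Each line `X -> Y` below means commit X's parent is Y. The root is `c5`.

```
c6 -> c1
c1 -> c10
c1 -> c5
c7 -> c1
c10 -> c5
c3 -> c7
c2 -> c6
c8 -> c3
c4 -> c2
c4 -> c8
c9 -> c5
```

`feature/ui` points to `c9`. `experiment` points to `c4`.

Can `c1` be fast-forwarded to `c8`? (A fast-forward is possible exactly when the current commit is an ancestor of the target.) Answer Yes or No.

A fast-forward from c1 to c8 is possible iff c1 is an ancestor of c8.
Ancestors of c8: {c1, c10, c3, c5, c7, c8}.
c1 is among them, so fast-forward is possible.

Yes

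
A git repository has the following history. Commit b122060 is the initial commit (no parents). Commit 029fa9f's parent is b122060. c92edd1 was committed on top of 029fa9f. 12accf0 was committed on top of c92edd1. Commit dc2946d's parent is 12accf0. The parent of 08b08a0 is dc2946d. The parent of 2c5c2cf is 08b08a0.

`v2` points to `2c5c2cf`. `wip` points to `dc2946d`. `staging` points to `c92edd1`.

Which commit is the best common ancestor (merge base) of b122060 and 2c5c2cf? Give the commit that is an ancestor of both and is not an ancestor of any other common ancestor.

Ancestors of b122060: {b122060}.
Ancestors of 2c5c2cf: {029fa9f, 08b08a0, 12accf0, 2c5c2cf, b122060, c92edd1, dc2946d}.
Common ancestors: {b122060}.
The only common ancestor is b122060, so it is the merge base.

b122060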